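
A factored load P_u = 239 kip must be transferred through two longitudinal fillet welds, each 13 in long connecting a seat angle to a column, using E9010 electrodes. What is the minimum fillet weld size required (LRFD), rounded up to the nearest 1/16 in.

E90XX → F_EXX = 90 ksi.
Total weld length L = 26 in.
Required throat t_e = P_u / (φ × 0.6 F_EXX × L) = 239 / (0.75 × 0.6 × 90 × 26) = 0.227 in.
Required leg w = t_e / 0.707 = 0.321 in → use 3/8 in.

w = 3/8 in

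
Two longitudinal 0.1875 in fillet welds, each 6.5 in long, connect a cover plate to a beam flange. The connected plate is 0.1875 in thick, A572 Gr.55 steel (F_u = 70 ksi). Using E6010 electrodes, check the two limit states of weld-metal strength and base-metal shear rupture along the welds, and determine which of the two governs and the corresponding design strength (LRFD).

φR_n ≈ 46.5 kip (weld metal governs)

E60XX → F_EXX = 60 ksi.
t_e = 0.707 × 0.1875 = 0.1326 in; L = 13 in.
Weld metal: φR_n = 0.75 × 0.6 × 60 × 0.1326 × 13 = 46.53 kip.
Base metal (shear rupture): φR_n = 0.75 × 0.6 × 70 × 0.1875 × 13 = 76.78 kip.
Governing: weld metal.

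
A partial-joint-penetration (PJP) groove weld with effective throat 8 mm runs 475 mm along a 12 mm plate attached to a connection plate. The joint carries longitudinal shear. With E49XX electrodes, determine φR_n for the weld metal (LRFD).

φR_n ≈ 838 kN

E49XX → F_EXX = 490 MPa.
Effective throat (given) t_e = 8 mm.
A_we = 8 × 475 = 3800 mm².
F_nw = 0.6 F_EXX = 294 MPa.
φR_n = 0.75 × 294 × 3800 × 10⁻³ = 837.9 kN.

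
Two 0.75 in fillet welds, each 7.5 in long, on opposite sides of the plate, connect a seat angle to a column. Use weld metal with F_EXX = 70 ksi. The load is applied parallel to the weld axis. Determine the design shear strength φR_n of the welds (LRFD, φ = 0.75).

φR_n ≈ 251 kips

Effective throat t_e = 0.707 × 0.75 = 0.5302 in.
Total length L = 15 in; A_we = 0.5302 × 15 = 7.954 in².
F_nw = 0.6 F_EXX = 0.6 × 70 = 42 ksi.
φR_n = 0.75 × 42 × 7.954 = 250.5 kips.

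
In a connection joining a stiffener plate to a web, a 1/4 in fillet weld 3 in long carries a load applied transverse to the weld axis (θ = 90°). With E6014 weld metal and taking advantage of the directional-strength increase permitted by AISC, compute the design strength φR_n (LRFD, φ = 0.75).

φR_n ≈ 21.5 kip

E60XX → F_EXX = 60 ksi.
t_e = 0.707 × 0.25 = 0.1767 in; A_we = 0.1767 × 3 = 0.5302 in².
Directional factor: 1.0 + 0.5 sin^1.5(90°) = 1.5.
F_nw = 0.6 × 60 × 1.5 = 54 ksi.
φR_n = 0.75 × 54 × 0.5302 = 21.48 kip.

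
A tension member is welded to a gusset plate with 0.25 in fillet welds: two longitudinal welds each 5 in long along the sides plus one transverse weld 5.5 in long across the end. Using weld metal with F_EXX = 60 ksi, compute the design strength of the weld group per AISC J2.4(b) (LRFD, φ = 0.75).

φR_n ≈ 79.9 kips

t_e = 0.707 × 0.25 = 0.1767 in.
R_nwl = 0.6 × 60 × 0.1767 × 10 = 63.63 kips (longitudinal, 2 welds).
R_nwt = 0.6 × 60 × 0.1767 × 5.5 = 35 kips (transverse, base value).
(i) R_nwl + R_nwt = 98.63 kips; (ii) 0.85 R_nwl + 1.5 R_nwt = 106.6 kips.
R_n = max = 106.6 kips [governs: (ii)]; φR_n = 79.94 kips.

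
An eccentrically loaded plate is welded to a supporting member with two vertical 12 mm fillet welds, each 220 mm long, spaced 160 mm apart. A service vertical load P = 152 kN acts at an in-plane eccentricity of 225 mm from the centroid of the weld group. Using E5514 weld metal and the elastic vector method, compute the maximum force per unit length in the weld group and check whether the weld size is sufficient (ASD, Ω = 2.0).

f_max ≈ 1250 N/mm; adequate

E55XX → F_EXX = 550 MPa.
Total weld length L_w = 440 mm. Treat welds as unit-width lines.
Polar moment about centroid: J = 2[d³/12 + d(b/2)²] = 2[220³/12 + 220×80²] = 4591000 mm³.
Direct shear f_v = P/L_w = 152×10³ / 440 = 345.5 N/mm (vertical).
Torsion M = P·e = 152×10³ × 225 = 34200000 N·mm.
Critical point at (x, y) = (80, 110) from centroid. f_tx = M·y/J = 819.5 N/mm; f_ty = M·x/J = 596 N/mm.
Resultant f_max = √[f_tx² + (f_v + f_ty)²] = √[819.5² + (345.5 + 596)²] = 1248 N/mm.
Capacity per unit length: r_n/Ω = (1/2.0) × 0.6 × 550 × (0.707 × 12) = 1400 N/mm.
1248 ≤ 1400 → adequate.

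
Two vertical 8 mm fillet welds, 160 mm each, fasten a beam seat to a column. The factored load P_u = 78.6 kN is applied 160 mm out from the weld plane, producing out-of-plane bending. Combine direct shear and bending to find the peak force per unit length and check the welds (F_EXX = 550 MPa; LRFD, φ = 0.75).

L_w = 2 × 160 = 320 mm; section modulus (unit throat) S = 2 × L²/6 = 8533 mm².
Direct shear f_v = P/L_w = 78.6×10³/320 = 245.6 N/mm.
Moment M = P × e = 78.6×10³ × 160 = 12576000 N·mm; bending f_b = M/S = 1474 N/mm.
f_max = √(f_v² + f_b²) = √(245.6² + 1474²) = 1494 N/mm.
φr_n = 0.75 × 0.6 × 550 × (0.707 × 8) = 1400 N/mm → NOT adequate.

f_max ≈ 1490 N/mm; NOT adequate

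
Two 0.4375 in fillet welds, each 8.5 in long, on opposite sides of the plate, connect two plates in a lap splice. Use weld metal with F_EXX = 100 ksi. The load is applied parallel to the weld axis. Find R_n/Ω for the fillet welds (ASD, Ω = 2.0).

Effective throat t_e = 0.707 × 0.4375 = 0.3093 in.
Total length L = 17 in; A_we = 0.3093 × 17 = 5.258 in².
F_nw = 0.6 F_EXX = 0.6 × 100 = 60 ksi.
R_n = 60 × 5.258 = 315.5 kips; R_n/Ω = 315.5/2.0 = 157.7 kips.

R_n/Ω ≈ 158 kips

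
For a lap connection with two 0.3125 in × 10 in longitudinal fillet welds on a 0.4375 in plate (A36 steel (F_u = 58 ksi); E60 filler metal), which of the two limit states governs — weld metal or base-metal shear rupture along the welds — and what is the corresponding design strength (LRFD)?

φR_n ≈ 119 kip (weld metal governs)

E60XX → F_EXX = 60 ksi.
t_e = 0.707 × 0.3125 = 0.2209 in; L = 20 in.
Weld metal: φR_n = 0.75 × 0.6 × 60 × 0.2209 × 20 = 119.3 kip.
Base metal (shear rupture): φR_n = 0.75 × 0.6 × 58 × 0.4375 × 20 = 228.4 kip.
Governing: weld metal.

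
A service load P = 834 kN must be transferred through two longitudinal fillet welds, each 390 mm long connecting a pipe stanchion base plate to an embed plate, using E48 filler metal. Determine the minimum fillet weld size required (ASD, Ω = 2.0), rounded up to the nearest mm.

E48XX → F_EXX = 480 MPa.
Total weld length L = 780 mm.
Required throat t_e = P × Ω / (0.6 F_EXX × L) = 834 × 2.0 / (0.6 × 480 × 780 × 10⁻³) = 7.425 mm.
Required leg w = t_e / 0.707 = 10.5 mm → use 11 mm.

w = 11 mm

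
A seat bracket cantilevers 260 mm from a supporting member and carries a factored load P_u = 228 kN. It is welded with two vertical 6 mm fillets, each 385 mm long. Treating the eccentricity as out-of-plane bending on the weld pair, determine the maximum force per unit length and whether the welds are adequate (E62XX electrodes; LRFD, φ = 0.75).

f_max ≈ 1240 N/mm; NOT adequate

E62XX → F_EXX = 620 MPa.
L_w = 2 × 385 = 770 mm; section modulus (unit throat) S = 2 × L²/6 = 49410 mm².
Direct shear f_v = P/L_w = 228×10³/770 = 296.1 N/mm.
Moment M = P × e = 228×10³ × 260 = 59280000 N·mm; bending f_b = M/S = 1200 N/mm.
f_max = √(f_v² + f_b²) = √(296.1² + 1200²) = 1236 N/mm.
φr_n = 0.75 × 0.6 × 620 × (0.707 × 6) = 1184 N/mm → NOT adequate.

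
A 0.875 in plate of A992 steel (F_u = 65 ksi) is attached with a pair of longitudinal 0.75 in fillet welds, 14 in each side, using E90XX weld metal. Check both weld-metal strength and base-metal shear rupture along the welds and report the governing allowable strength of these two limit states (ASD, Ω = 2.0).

E90XX → F_EXX = 90 ksi.
t_e = 0.707 × 0.75 = 0.5302 in; L = 28 in.
Weld metal: R_n/Ω = (1/2.0) × 0.6 × 90 × 0.5302 × 28 = 400.9 kips.
Base metal (shear rupture): R_n/Ω = (1/2.0) × 0.6 × 65 × 0.875 × 28 = 477.8 kips.
Governing: weld metal.

R_n/Ω ≈ 401 kips (weld metal governs)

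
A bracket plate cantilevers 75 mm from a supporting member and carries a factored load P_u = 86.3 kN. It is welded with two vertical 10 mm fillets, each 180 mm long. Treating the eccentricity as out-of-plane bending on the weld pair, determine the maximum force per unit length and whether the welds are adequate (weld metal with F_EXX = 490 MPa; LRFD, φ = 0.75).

f_max ≈ 645 N/mm; adequate

L_w = 2 × 180 = 360 mm; section modulus (unit throat) S = 2 × L²/6 = 10800 mm².
Direct shear f_v = P/L_w = 86.3×10³/360 = 239.7 N/mm.
Moment M = P × e = 86.3×10³ × 75 = 6472500 N·mm; bending f_b = M/S = 599.3 N/mm.
f_max = √(f_v² + f_b²) = √(239.7² + 599.3²) = 645.5 N/mm.
φr_n = 0.75 × 0.6 × 490 × (0.707 × 10) = 1559 N/mm → adequate.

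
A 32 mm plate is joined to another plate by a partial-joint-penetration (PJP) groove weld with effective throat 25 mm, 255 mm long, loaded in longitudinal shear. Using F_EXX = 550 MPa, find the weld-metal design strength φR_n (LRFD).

Effective throat (given) t_e = 25 mm.
A_we = 25 × 255 = 6375 mm².
F_nw = 0.6 F_EXX = 330 MPa.
φR_n = 0.75 × 330 × 6375 × 10⁻³ = 1578 kN.

φR_n ≈ 1580 kN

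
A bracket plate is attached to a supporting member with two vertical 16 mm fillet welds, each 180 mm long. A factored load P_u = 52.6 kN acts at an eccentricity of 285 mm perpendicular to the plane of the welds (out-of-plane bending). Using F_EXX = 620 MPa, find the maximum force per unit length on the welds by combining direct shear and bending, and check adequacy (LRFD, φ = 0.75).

L_w = 2 × 180 = 360 mm; section modulus (unit throat) S = 2 × L²/6 = 10800 mm².
Direct shear f_v = P/L_w = 52.6×10³/360 = 146.1 N/mm.
Moment M = P × e = 52.6×10³ × 285 = 14991000 N·mm; bending f_b = M/S = 1388 N/mm.
f_max = √(f_v² + f_b²) = √(146.1² + 1388²) = 1396 N/mm.
φr_n = 0.75 × 0.6 × 620 × (0.707 × 16) = 3156 N/mm → adequate.

f_max ≈ 1400 N/mm; adequate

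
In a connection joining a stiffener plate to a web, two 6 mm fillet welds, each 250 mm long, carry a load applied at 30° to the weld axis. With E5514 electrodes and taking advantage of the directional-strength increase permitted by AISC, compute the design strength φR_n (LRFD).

E55XX → F_EXX = 550 MPa.
t_e = 0.707 × 6 = 4.242 mm; A_we = 4.242 × 500 = 2121 mm².
Directional factor: 1.0 + 0.5 sin^1.5(30°) = 1.177.
F_nw = 0.6 × 550 × 1.177 = 388.3 MPa.
φR_n = 0.75 × 388.3 × 2121 × 10⁻³ = 617.7 kN.

φR_n ≈ 618 kN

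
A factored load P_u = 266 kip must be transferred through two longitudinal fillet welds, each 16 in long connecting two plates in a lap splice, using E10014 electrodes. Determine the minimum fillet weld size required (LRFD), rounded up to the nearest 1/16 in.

E100XX → F_EXX = 100 ksi.
Total weld length L = 32 in.
Required throat t_e = P_u / (φ × 0.6 F_EXX × L) = 266 / (0.75 × 0.6 × 100 × 32) = 0.1847 in.
Required leg w = t_e / 0.707 = 0.2613 in → use 5/16 in.

w = 5/16 in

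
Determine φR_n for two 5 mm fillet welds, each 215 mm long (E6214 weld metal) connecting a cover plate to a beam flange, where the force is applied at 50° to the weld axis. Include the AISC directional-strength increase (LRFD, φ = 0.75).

φR_n ≈ 566 kN

E62XX → F_EXX = 620 MPa.
t_e = 0.707 × 5 = 3.535 mm; A_we = 3.535 × 430 = 1520 mm².
Directional factor: 1.0 + 0.5 sin^1.5(50°) = 1.335.
F_nw = 0.6 × 620 × 1.335 = 496.7 MPa.
φR_n = 0.75 × 496.7 × 1520 × 10⁻³ = 566.3 kN.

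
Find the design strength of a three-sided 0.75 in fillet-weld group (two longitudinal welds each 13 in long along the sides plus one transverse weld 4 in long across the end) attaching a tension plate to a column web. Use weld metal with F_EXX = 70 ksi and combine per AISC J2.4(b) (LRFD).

φR_n ≈ 501 kip

t_e = 0.707 × 0.75 = 0.5302 in.
R_nwl = 0.6 × 70 × 0.5302 × 26 = 579 kip (longitudinal, 2 welds).
R_nwt = 0.6 × 70 × 0.5302 × 4 = 89.08 kip (transverse, base value).
(i) R_nwl + R_nwt = 668.1 kip; (ii) 0.85 R_nwl + 1.5 R_nwt = 625.8 kip.
R_n = max = 668.1 kip [governs: (i)]; φR_n = 501.1 kip.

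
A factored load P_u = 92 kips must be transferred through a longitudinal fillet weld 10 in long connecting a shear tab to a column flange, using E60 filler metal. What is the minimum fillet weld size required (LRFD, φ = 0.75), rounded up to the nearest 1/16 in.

E60XX → F_EXX = 60 ksi.
Total weld length L = 10 in.
Required throat t_e = P_u / (φ × 0.6 F_EXX × L) = 92 / (0.75 × 0.6 × 60 × 10) = 0.3407 in.
Required leg w = t_e / 0.707 = 0.482 in → use 1/2 in.

w = 1/2 in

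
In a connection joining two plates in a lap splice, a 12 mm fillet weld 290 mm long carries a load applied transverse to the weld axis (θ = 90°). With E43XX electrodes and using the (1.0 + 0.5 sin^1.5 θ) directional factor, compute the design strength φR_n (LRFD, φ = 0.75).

E43XX → F_EXX = 430 MPa.
t_e = 0.707 × 12 = 8.484 mm; A_we = 8.484 × 290 = 2460 mm².
Directional factor: 1.0 + 0.5 sin^1.5(90°) = 1.5.
F_nw = 0.6 × 430 × 1.5 = 387 MPa.
φR_n = 0.75 × 387 × 2460 × 10⁻³ = 714.1 kN.

φR_n ≈ 714 kN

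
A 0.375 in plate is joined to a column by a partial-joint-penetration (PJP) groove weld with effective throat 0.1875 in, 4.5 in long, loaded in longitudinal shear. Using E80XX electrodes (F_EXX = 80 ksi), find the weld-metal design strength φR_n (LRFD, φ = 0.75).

φR_n ≈ 30.4 kips

Effective throat (given) t_e = 0.1875 in.
A_we = 0.1875 × 4.5 = 0.8438 in².
F_nw = 0.6 F_EXX = 48 ksi.
φR_n = 0.75 × 48 × 0.8438 = 30.38 kips.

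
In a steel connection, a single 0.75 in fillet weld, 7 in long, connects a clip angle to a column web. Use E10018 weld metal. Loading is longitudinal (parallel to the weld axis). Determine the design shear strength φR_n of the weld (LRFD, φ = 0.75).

φR_n ≈ 167 kips

E100XX → F_EXX = 100 ksi.
Effective throat t_e = 0.707 × 0.75 = 0.5302 in.
Total length L = 7 in; A_we = 0.5302 × 7 = 3.712 in².
F_nw = 0.6 F_EXX = 0.6 × 100 = 60 ksi.
φR_n = 0.75 × 60 × 3.712 = 167 kips.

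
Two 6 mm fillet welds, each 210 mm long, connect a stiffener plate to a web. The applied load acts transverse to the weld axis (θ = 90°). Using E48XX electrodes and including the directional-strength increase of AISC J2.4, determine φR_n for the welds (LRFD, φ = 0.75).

φR_n ≈ 577 kN

E48XX → F_EXX = 480 MPa.
t_e = 0.707 × 6 = 4.242 mm; A_we = 4.242 × 420 = 1782 mm².
Directional factor: 1.0 + 0.5 sin^1.5(90°) = 1.5.
F_nw = 0.6 × 480 × 1.5 = 432 MPa.
φR_n = 0.75 × 432 × 1782 × 10⁻³ = 577.3 kN.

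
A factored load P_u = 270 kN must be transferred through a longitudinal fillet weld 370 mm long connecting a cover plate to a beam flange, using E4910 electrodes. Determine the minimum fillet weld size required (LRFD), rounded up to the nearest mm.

E49XX → F_EXX = 490 MPa.
Total weld length L = 370 mm.
Required throat t_e = P_u / (φ × 0.6 F_EXX × L) = 270 / (0.75 × 0.6 × 490 × 370 × 10⁻³) = 3.309 mm.
Required leg w = t_e / 0.707 = 4.681 mm → use 5 mm.

w = 5 mm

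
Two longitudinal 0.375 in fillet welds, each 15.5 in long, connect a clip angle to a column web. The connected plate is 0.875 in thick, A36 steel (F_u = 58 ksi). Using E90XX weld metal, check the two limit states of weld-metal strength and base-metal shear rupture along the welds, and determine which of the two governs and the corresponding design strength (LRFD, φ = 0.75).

E90XX → F_EXX = 90 ksi.
t_e = 0.707 × 0.375 = 0.2651 in; L = 31 in.
Weld metal: φR_n = 0.75 × 0.6 × 90 × 0.2651 × 31 = 332.9 kips.
Base metal (shear rupture): φR_n = 0.75 × 0.6 × 58 × 0.875 × 31 = 708 kips.
Governing: weld metal.

φR_n ≈ 333 kips (weld metal governs)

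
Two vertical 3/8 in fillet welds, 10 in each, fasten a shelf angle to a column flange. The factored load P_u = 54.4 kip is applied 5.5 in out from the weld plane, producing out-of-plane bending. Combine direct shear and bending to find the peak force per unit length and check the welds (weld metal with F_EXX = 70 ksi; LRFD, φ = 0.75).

f_max ≈ 9.38 kip/in; NOT adequate

L_w = 2 × 10 = 20 in; section modulus (unit throat) S = 2 × L²/6 = 33.33 in².
Direct shear f_v = P/L_w = 54.4/20 = 2.72 kip/in.
Moment M = P × e = 54.4 × 5.5 = 299.2 kip·in; bending f_b = M/S = 8.976 kip/in.
f_max = √(f_v² + f_b²) = √(2.72² + 8.976²) = 9.379 kip/in.
φr_n = 0.75 × 0.6 × 70 × (0.707 × 0.375) = 8.351 kip/in → NOT adequate.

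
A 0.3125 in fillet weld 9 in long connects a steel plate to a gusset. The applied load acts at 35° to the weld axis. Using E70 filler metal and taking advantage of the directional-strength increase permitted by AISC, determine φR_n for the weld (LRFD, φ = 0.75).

φR_n ≈ 76.2 kip

E70XX → F_EXX = 70 ksi.
t_e = 0.707 × 0.3125 = 0.2209 in; A_we = 0.2209 × 9 = 1.988 in².
Directional factor: 1.0 + 0.5 sin^1.5(35°) = 1.217.
F_nw = 0.6 × 70 × 1.217 = 51.12 ksi.
φR_n = 0.75 × 51.12 × 1.988 = 76.24 kip.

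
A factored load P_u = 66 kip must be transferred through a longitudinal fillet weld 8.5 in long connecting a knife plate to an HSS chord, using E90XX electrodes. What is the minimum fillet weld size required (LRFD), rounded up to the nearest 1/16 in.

E90XX → F_EXX = 90 ksi.
Total weld length L = 8.5 in.
Required throat t_e = P_u / (φ × 0.6 F_EXX × L) = 66 / (0.75 × 0.6 × 90 × 8.5) = 0.1917 in.
Required leg w = t_e / 0.707 = 0.2712 in → use 5/16 in.

w = 5/16 in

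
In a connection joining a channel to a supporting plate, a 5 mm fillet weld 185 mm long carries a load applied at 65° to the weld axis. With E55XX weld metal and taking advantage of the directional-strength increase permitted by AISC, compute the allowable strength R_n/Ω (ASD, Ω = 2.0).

E55XX → F_EXX = 550 MPa.
t_e = 0.707 × 5 = 3.535 mm; A_we = 3.535 × 185 = 654 mm².
Directional factor: 1.0 + 0.5 sin^1.5(65°) = 1.431.
F_nw = 0.6 × 550 × 1.431 = 472.4 MPa.
R_n/Ω = (472.4 × 654) / 2.0 × 10⁻³ = 154.5 kN.

R_n/Ω ≈ 154 kN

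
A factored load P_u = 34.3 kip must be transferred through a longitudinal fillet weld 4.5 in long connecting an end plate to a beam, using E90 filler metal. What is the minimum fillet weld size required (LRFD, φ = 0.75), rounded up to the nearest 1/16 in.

w = 5/16 in

E90XX → F_EXX = 90 ksi.
Total weld length L = 4.5 in.
Required throat t_e = P_u / (φ × 0.6 F_EXX × L) = 34.3 / (0.75 × 0.6 × 90 × 4.5) = 0.1882 in.
Required leg w = t_e / 0.707 = 0.2662 in → use 5/16 in.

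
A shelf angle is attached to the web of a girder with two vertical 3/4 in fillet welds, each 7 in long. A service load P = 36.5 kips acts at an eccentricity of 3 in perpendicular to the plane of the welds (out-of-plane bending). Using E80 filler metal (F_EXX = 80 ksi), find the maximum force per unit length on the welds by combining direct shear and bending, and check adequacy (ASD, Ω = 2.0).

f_max ≈ 7.19 kip/in; adequate

L_w = 2 × 7 = 14 in; section modulus (unit throat) S = 2 × L²/6 = 16.33 in².
Direct shear f_v = P/L_w = 36.5/14 = 2.607 kip/in.
Moment M = P × e = 36.5 × 3 = 109.5 kip·in; bending f_b = M/S = 6.704 kip/in.
f_max = √(f_v² + f_b²) = √(2.607² + 6.704²) = 7.193 kip/in.
r_n/Ω = (1/2.0) × 0.6 × 80 × (0.707 × 0.75) = 12.73 kip/in → adequate.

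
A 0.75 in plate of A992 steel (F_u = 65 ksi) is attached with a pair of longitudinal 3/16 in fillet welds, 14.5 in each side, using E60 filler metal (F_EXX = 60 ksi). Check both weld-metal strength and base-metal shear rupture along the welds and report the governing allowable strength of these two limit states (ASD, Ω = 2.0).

R_n/Ω ≈ 69.2 kips (weld metal governs)

t_e = 0.707 × 0.1875 = 0.1326 in; L = 29 in.
Weld metal: R_n/Ω = (1/2.0) × 0.6 × 60 × 0.1326 × 29 = 69.2 kips.
Base metal (shear rupture): R_n/Ω = (1/2.0) × 0.6 × 65 × 0.75 × 29 = 424.1 kips.
Governing: weld metal.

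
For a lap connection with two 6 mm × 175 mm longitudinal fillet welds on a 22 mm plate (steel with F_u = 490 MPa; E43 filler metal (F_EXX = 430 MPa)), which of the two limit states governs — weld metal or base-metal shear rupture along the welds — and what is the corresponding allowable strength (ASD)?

R_n/Ω ≈ 192 kN (weld metal governs)

t_e = 0.707 × 6 = 4.242 mm; L = 350 mm.
Weld metal: R_n/Ω = (1/2.0) × 0.6 × 430 × 4.242 × 350 × 10⁻³ = 191.5 kN.
Base metal (shear rupture): R_n/Ω = (1/2.0) × 0.6 × 490 × 22 × 350 × 10⁻³ = 1132 kN.
Governing: weld metal.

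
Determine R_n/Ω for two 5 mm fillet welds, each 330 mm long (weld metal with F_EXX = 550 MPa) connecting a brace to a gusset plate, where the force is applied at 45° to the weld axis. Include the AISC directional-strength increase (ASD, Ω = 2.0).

R_n/Ω ≈ 499 kN

t_e = 0.707 × 5 = 3.535 mm; A_we = 3.535 × 660 = 2333 mm².
Directional factor: 1.0 + 0.5 sin^1.5(45°) = 1.297.
F_nw = 0.6 × 550 × 1.297 = 428.1 MPa.
R_n/Ω = (428.1 × 2333) / 2.0 × 10⁻³ = 499.4 kN.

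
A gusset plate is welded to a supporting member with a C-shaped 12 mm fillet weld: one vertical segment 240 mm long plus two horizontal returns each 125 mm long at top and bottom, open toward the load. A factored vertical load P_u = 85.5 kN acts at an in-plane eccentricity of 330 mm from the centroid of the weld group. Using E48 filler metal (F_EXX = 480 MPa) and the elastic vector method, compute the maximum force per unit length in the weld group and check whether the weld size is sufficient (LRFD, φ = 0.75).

Total weld length L_w = 490 mm. Treat welds as unit-width lines.
Centroid: x̄ = 2×125×62.5 / 490 = 31.89 mm from the vertical weld.
Polar moment about centroid: J = I_x + I_y = [240³/12 + 2×125×120²] + [240×31.89² + 2(125³/12 + 125×30.61²)] = 5556000 mm³.
Direct shear f_v = P/L_w = 85.5×10³ / 490 = 174.5 N/mm (vertical).
Torsion M = P·e = 85.5×10³ × 330 = 28215000 N·mm.
Critical point at (x, y) = (93.11, 120) from centroid. f_tx = M·y/J = 609.4 N/mm; f_ty = M·x/J = 472.9 N/mm.
Resultant f_max = √[f_tx² + (f_v + f_ty)²] = √[609.4² + (174.5 + 472.9)²] = 889.1 N/mm.
Capacity per unit length: φr_n = 0.75 × 0.6 × 480 × (0.707 × 12) = 1833 N/mm.
889.1 ≤ 1833 → adequate.

f_max ≈ 889 N/mm; adequate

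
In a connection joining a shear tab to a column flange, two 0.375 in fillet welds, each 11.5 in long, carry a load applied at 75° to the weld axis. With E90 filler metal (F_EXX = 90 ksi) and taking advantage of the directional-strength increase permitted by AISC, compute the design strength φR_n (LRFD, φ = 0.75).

t_e = 0.707 × 0.375 = 0.2651 in; A_we = 0.2651 × 23 = 6.098 in².
Directional factor: 1.0 + 0.5 sin^1.5(75°) = 1.475.
F_nw = 0.6 × 90 × 1.475 = 79.63 ksi.
φR_n = 0.75 × 79.63 × 6.098 = 364.2 kip.

φR_n ≈ 364 kip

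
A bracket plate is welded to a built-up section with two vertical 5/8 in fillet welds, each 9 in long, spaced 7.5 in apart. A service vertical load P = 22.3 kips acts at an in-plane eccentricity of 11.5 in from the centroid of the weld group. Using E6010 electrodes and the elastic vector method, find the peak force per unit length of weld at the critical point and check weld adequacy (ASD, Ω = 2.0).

f_max ≈ 4.9 kip/in; adequate

E60XX → F_EXX = 60 ksi.
Total weld length L_w = 18 in. Treat welds as unit-width lines.
Polar moment about centroid: J = 2[d³/12 + d(b/2)²] = 2[9³/12 + 9×3.75²] = 374.6 in³.
Direct shear f_v = P/L_w = 22.3 / 18 = 1.239 kip/in (vertical).
Torsion M = P·e = 22.3 × 11.5 = 256.45 kip·in.
Critical point at (x, y) = (3.75, 4.5) from centroid. f_tx = M·y/J = 3.08 kip/in; f_ty = M·x/J = 2.567 kip/in.
Resultant f_max = √[f_tx² + (f_v + f_ty)²] = √[3.08² + (1.239 + 2.567)²] = 4.896 kip/in.
Capacity per unit length: r_n/Ω = (1/2.0) × 0.6 × 60 × (0.707 × 0.625) = 7.954 kip/in.
4.896 ≤ 7.954 → adequate.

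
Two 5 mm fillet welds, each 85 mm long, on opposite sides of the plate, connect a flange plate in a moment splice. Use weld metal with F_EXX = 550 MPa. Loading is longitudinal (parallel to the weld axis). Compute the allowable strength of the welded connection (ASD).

Effective throat t_e = 0.707 × 5 = 3.535 mm.
Total length L = 170 mm; A_we = 3.535 × 170 = 600.9 mm².
F_nw = 0.6 F_EXX = 0.6 × 550 = 330 MPa.
R_n = 330 × 600.9 × 10⁻³ = 198.3 kN; R_n/Ω = 198.3/2.0 = 99.16 kN.

R_n/Ω ≈ 99.2 kN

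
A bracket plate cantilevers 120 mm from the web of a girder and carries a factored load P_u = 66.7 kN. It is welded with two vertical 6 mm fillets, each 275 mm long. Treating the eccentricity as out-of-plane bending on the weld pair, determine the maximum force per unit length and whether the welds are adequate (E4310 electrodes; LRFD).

E43XX → F_EXX = 430 MPa.
L_w = 2 × 275 = 550 mm; section modulus (unit throat) S = 2 × L²/6 = 25210 mm².
Direct shear f_v = P/L_w = 66.7×10³/550 = 121.3 N/mm.
Moment M = P × e = 66.7×10³ × 120 = 8004000 N·mm; bending f_b = M/S = 317.5 N/mm.
f_max = √(f_v² + f_b²) = √(121.3² + 317.5²) = 339.9 N/mm.
φr_n = 0.75 × 0.6 × 430 × (0.707 × 6) = 820.8 N/mm → adequate.

f_max ≈ 340 N/mm; adequate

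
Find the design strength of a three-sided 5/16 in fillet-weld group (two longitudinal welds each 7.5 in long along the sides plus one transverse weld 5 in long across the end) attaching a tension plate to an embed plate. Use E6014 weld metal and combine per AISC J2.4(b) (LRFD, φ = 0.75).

E60XX → F_EXX = 60 ksi.
t_e = 0.707 × 0.3125 = 0.2209 in.
R_nwl = 0.6 × 60 × 0.2209 × 15 = 119.3 kip (longitudinal, 2 welds).
R_nwt = 0.6 × 60 × 0.2209 × 5 = 39.77 kip (transverse, base value).
(i) R_nwl + R_nwt = 159.1 kip; (ii) 0.85 R_nwl + 1.5 R_nwt = 161.1 kip.
R_n = max = 161.1 kip [governs: (ii)]; φR_n = 120.8 kip.

φR_n ≈ 121 kip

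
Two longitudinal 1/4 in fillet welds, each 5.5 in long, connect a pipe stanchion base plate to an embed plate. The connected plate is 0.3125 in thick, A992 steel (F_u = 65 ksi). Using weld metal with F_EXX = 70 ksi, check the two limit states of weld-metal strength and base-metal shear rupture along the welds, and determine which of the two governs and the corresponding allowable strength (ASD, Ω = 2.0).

R_n/Ω ≈ 40.8 kip (weld metal governs)

t_e = 0.707 × 0.25 = 0.1767 in; L = 11 in.
Weld metal: R_n/Ω = (1/2.0) × 0.6 × 70 × 0.1767 × 11 = 40.83 kip.
Base metal (shear rupture): R_n/Ω = (1/2.0) × 0.6 × 65 × 0.3125 × 11 = 67.03 kip.
Governing: weld metal.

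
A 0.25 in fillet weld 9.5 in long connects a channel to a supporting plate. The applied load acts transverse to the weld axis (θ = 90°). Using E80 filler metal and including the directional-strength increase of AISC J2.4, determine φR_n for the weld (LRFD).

φR_n ≈ 90.7 kips

E80XX → F_EXX = 80 ksi.
t_e = 0.707 × 0.25 = 0.1767 in; A_we = 0.1767 × 9.5 = 1.679 in².
Directional factor: 1.0 + 0.5 sin^1.5(90°) = 1.5.
F_nw = 0.6 × 80 × 1.5 = 72 ksi.
φR_n = 0.75 × 72 × 1.679 = 90.67 kips.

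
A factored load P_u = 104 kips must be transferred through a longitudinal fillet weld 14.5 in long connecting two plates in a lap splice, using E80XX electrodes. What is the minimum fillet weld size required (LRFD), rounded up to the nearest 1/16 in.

E80XX → F_EXX = 80 ksi.
Total weld length L = 14.5 in.
Required throat t_e = P_u / (φ × 0.6 F_EXX × L) = 104 / (0.75 × 0.6 × 80 × 14.5) = 0.1992 in.
Required leg w = t_e / 0.707 = 0.2818 in → use 5/16 in.

w = 5/16 in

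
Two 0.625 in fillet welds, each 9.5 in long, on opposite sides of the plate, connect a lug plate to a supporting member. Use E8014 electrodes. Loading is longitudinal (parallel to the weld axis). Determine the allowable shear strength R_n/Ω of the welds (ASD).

R_n/Ω ≈ 201 kips

E80XX → F_EXX = 80 ksi.
Effective throat t_e = 0.707 × 0.625 = 0.4419 in.
Total length L = 19 in; A_we = 0.4419 × 19 = 8.396 in².
F_nw = 0.6 F_EXX = 0.6 × 80 = 48 ksi.
R_n = 48 × 8.396 = 403 kips; R_n/Ω = 403/2.0 = 201.5 kips.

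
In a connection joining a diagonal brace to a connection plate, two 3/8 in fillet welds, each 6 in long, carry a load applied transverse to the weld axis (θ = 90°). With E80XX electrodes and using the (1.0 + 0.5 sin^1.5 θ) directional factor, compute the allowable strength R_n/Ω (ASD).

E80XX → F_EXX = 80 ksi.
t_e = 0.707 × 0.375 = 0.2651 in; A_we = 0.2651 × 12 = 3.181 in².
Directional factor: 1.0 + 0.5 sin^1.5(90°) = 1.5.
F_nw = 0.6 × 80 × 1.5 = 72 ksi.
R_n/Ω = (72 × 3.181) / 2.0 = 114.5 kips.

R_n/Ω ≈ 115 kips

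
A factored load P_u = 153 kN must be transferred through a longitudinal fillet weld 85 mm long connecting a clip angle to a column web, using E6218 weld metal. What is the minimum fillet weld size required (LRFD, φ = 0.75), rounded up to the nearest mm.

w = 10 mm

E62XX → F_EXX = 620 MPa.
Total weld length L = 85 mm.
Required throat t_e = P_u / (φ × 0.6 F_EXX × L) = 153 / (0.75 × 0.6 × 620 × 85 × 10⁻³) = 6.452 mm.
Required leg w = t_e / 0.707 = 9.125 mm → use 10 mm.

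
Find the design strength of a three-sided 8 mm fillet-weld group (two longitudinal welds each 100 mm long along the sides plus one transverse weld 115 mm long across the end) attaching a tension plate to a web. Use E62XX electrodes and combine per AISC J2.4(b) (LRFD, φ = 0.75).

E62XX → F_EXX = 620 MPa.
t_e = 0.707 × 8 = 5.656 mm.
R_nwl = 0.6 × 620 × 5.656 × 200 × 10⁻³ = 420.8 kN (longitudinal, 2 welds).
R_nwt = 0.6 × 620 × 5.656 × 115 × 10⁻³ = 242 kN (transverse, base value).
(i) R_nwl + R_nwt = 662.8 kN; (ii) 0.85 R_nwl + 1.5 R_nwt = 720.6 kN.
R_n = max = 720.6 kN [governs: (ii)]; φR_n = 540.5 kN.

φR_n ≈ 540 kN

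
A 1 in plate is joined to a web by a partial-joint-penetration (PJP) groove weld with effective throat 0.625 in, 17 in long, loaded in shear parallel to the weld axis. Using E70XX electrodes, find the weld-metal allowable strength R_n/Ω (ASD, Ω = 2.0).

E70XX → F_EXX = 70 ksi.
Effective throat (given) t_e = 0.625 in.
A_we = 0.625 × 17 = 10.62 in².
F_nw = 0.6 F_EXX = 42 ksi.
R_n/Ω = (42 × 10.62) / 2.0 = 223.1 kips.

R_n/Ω ≈ 223 kips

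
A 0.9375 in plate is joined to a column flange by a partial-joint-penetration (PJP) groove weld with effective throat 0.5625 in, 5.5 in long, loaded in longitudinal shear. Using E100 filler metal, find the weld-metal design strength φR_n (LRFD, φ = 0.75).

E100XX → F_EXX = 100 ksi.
Effective throat (given) t_e = 0.5625 in.
A_we = 0.5625 × 5.5 = 3.094 in².
F_nw = 0.6 F_EXX = 60 ksi.
φR_n = 0.75 × 60 × 3.094 = 139.2 kip.

φR_n ≈ 139 kip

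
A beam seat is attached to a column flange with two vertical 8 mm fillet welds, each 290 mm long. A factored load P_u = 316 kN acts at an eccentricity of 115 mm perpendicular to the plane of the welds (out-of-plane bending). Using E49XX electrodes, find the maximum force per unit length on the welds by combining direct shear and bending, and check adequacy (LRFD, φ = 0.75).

f_max ≈ 1410 N/mm; NOT adequate

E49XX → F_EXX = 490 MPa.
L_w = 2 × 290 = 580 mm; section modulus (unit throat) S = 2 × L²/6 = 28030 mm².
Direct shear f_v = P/L_w = 316×10³/580 = 544.8 N/mm.
Moment M = P × e = 316×10³ × 115 = 36340000 N·mm; bending f_b = M/S = 1296 N/mm.
f_max = √(f_v² + f_b²) = √(544.8² + 1296²) = 1406 N/mm.
φr_n = 0.75 × 0.6 × 490 × (0.707 × 8) = 1247 N/mm → NOT adequate.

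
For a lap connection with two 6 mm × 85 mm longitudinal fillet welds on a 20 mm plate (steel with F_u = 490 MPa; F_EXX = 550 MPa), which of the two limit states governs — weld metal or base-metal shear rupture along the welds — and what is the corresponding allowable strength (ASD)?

t_e = 0.707 × 6 = 4.242 mm; L = 170 mm.
Weld metal: R_n/Ω = (1/2.0) × 0.6 × 550 × 4.242 × 170 × 10⁻³ = 119 kN.
Base metal (shear rupture): R_n/Ω = (1/2.0) × 0.6 × 490 × 20 × 170 × 10⁻³ = 499.8 kN.
Governing: weld metal.

R_n/Ω ≈ 119 kN (weld metal governs)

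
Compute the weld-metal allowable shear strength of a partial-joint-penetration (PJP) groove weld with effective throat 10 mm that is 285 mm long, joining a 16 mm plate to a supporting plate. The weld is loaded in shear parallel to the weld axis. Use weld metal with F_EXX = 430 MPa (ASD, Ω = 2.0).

Effective throat (given) t_e = 10 mm.
A_we = 10 × 285 = 2850 mm².
F_nw = 0.6 F_EXX = 258 MPa.
R_n/Ω = (258 × 2850) / 2.0 × 10⁻³ = 367.7 kN.

R_n/Ω ≈ 368 kN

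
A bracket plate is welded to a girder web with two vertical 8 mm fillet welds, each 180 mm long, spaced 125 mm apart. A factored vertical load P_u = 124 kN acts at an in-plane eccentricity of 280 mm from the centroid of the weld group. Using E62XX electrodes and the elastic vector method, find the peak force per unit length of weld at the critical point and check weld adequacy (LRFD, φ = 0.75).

f_max ≈ 1820 N/mm; NOT adequate

E62XX → F_EXX = 620 MPa.
Total weld length L_w = 360 mm. Treat welds as unit-width lines.
Polar moment about centroid: J = 2[d³/12 + d(b/2)²] = 2[180³/12 + 180×62.5²] = 2378000 mm³.
Direct shear f_v = P/L_w = 124×10³ / 360 = 344.4 N/mm (vertical).
Torsion M = P·e = 124×10³ × 280 = 34720000 N·mm.
Critical point at (x, y) = (62.5, 90) from centroid. f_tx = M·y/J = 1314 N/mm; f_ty = M·x/J = 912.4 N/mm.
Resultant f_max = √[f_tx² + (f_v + f_ty)²] = √[1314² + (344.4 + 912.4)²] = 1818 N/mm.
Capacity per unit length: φr_n = 0.75 × 0.6 × 620 × (0.707 × 8) = 1578 N/mm.
1818 > 1578 → NOT adequate.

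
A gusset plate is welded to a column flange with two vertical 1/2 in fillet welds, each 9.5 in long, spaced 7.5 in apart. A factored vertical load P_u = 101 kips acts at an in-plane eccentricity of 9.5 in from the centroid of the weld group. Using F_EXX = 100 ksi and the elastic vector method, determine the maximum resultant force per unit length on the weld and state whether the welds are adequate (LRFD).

Total weld length L_w = 19 in. Treat welds as unit-width lines.
Polar moment about centroid: J = 2[d³/12 + d(b/2)²] = 2[9.5³/12 + 9.5×3.75²] = 410.1 in³.
Direct shear f_v = P/L_w = 101 / 19 = 5.316 kip/in (vertical).
Torsion M = P·e = 101 × 9.5 = 959.5 kip·in.
Critical point at (x, y) = (3.75, 4.75) from centroid. f_tx = M·y/J = 11.11 kip/in; f_ty = M·x/J = 8.774 kip/in.
Resultant f_max = √[f_tx² + (f_v + f_ty)²] = √[11.11² + (5.316 + 8.774)²] = 17.95 kip/in.
Capacity per unit length: φr_n = 0.75 × 0.6 × 100 × (0.707 × 0.5) = 15.91 kip/in.
17.95 > 15.91 → NOT adequate.

f_max ≈ 17.9 kip/in; NOT adequate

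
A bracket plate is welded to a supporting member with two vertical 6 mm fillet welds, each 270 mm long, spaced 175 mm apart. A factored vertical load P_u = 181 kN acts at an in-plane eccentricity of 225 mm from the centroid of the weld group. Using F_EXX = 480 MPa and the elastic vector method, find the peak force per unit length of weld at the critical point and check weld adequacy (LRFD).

Total weld length L_w = 540 mm. Treat welds as unit-width lines.
Polar moment about centroid: J = 2[d³/12 + d(b/2)²] = 2[270³/12 + 270×87.5²] = 7415000 mm³.
Direct shear f_v = P/L_w = 181×10³ / 540 = 335.2 N/mm (vertical).
Torsion M = P·e = 181×10³ × 225 = 40725000 N·mm.
Critical point at (x, y) = (87.5, 135) from centroid. f_tx = M·y/J = 741.5 N/mm; f_ty = M·x/J = 480.6 N/mm.
Resultant f_max = √[f_tx² + (f_v + f_ty)²] = √[741.5² + (335.2 + 480.6)²] = 1102 N/mm.
Capacity per unit length: φr_n = 0.75 × 0.6 × 480 × (0.707 × 6) = 916.3 N/mm.
1102 > 916.3 → NOT adequate.

f_max ≈ 1100 N/mm; NOT adequate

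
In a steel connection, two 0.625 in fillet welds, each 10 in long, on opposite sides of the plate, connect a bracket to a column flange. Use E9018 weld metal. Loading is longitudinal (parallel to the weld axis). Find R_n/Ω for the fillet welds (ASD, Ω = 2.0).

E90XX → F_EXX = 90 ksi.
Effective throat t_e = 0.707 × 0.625 = 0.4419 in.
Total length L = 20 in; A_we = 0.4419 × 20 = 8.837 in².
F_nw = 0.6 F_EXX = 0.6 × 90 = 54 ksi.
R_n = 54 × 8.837 = 477.2 kip; R_n/Ω = 477.2/2.0 = 238.6 kip.

R_n/Ω ≈ 239 kip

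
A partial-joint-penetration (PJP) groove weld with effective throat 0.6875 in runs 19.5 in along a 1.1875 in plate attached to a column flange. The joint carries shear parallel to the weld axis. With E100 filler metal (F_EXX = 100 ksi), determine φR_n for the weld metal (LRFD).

φR_n ≈ 603 kips

Effective throat (given) t_e = 0.6875 in.
A_we = 0.6875 × 19.5 = 13.41 in².
F_nw = 0.6 F_EXX = 60 ksi.
φR_n = 0.75 × 60 × 13.41 = 603.3 kips.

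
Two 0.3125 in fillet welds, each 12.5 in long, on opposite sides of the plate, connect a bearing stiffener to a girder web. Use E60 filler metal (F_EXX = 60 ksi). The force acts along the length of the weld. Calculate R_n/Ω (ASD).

Effective throat t_e = 0.707 × 0.3125 = 0.2209 in.
Total length L = 25 in; A_we = 0.2209 × 25 = 5.523 in².
F_nw = 0.6 F_EXX = 0.6 × 60 = 36 ksi.
R_n = 36 × 5.523 = 198.8 kips; R_n/Ω = 198.8/2.0 = 99.42 kips.

R_n/Ω ≈ 99.4 kips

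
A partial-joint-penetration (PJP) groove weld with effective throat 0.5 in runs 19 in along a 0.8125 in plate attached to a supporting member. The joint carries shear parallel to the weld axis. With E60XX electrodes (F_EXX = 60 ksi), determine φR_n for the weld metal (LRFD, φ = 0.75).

Effective throat (given) t_e = 0.5 in.
A_we = 0.5 × 19 = 9.5 in².
F_nw = 0.6 F_EXX = 36 ksi.
φR_n = 0.75 × 36 × 9.5 = 256.5 kip.

φR_n ≈ 256 kip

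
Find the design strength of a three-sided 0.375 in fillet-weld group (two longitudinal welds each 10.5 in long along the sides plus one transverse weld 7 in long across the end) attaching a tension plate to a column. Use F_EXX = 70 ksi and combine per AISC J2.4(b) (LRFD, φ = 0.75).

φR_n ≈ 237 kips

t_e = 0.707 × 0.375 = 0.2651 in.
R_nwl = 0.6 × 70 × 0.2651 × 21 = 233.8 kips (longitudinal, 2 welds).
R_nwt = 0.6 × 70 × 0.2651 × 7 = 77.95 kips (transverse, base value).
(i) R_nwl + R_nwt = 311.8 kips; (ii) 0.85 R_nwl + 1.5 R_nwt = 315.7 kips.
R_n = max = 315.7 kips [governs: (ii)]; φR_n = 236.8 kips.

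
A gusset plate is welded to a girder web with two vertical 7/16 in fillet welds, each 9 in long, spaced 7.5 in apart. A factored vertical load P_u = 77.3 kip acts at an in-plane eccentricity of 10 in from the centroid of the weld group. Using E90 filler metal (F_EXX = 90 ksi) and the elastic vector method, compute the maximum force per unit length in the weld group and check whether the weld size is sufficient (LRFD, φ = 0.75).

Total weld length L_w = 18 in. Treat welds as unit-width lines.
Polar moment about centroid: J = 2[d³/12 + d(b/2)²] = 2[9³/12 + 9×3.75²] = 374.6 in³.
Direct shear f_v = P/L_w = 77.3 / 18 = 4.294 kip/in (vertical).
Torsion M = P·e = 77.3 × 10 = 773 kip·in.
Critical point at (x, y) = (3.75, 4.5) from centroid. f_tx = M·y/J = 9.285 kip/in; f_ty = M·x/J = 7.738 kip/in.
Resultant f_max = √[f_tx² + (f_v + f_ty)²] = √[9.285² + (4.294 + 7.738)²] = 15.2 kip/in.
Capacity per unit length: φr_n = 0.75 × 0.6 × 90 × (0.707 × 0.4375) = 12.53 kip/in.
15.2 > 12.53 → NOT adequate.

f_max ≈ 15.2 kip/in; NOT adequate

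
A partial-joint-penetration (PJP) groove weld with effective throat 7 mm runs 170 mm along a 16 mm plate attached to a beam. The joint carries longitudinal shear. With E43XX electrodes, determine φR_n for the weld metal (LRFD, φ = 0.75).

E43XX → F_EXX = 430 MPa.
Effective throat (given) t_e = 7 mm.
A_we = 7 × 170 = 1190 mm².
F_nw = 0.6 F_EXX = 258 MPa.
φR_n = 0.75 × 258 × 1190 × 10⁻³ = 230.3 kN.

φR_n ≈ 230 kN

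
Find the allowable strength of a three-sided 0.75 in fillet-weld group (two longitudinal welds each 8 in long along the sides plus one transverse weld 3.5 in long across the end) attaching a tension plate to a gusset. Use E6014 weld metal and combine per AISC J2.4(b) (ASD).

E60XX → F_EXX = 60 ksi.
t_e = 0.707 × 0.75 = 0.5302 in.
R_nwl = 0.6 × 60 × 0.5302 × 16 = 305.4 kip (longitudinal, 2 welds).
R_nwt = 0.6 × 60 × 0.5302 × 3.5 = 66.81 kip (transverse, base value).
(i) R_nwl + R_nwt = 372.2 kip; (ii) 0.85 R_nwl + 1.5 R_nwt = 359.8 kip.
R_n = max = 372.2 kip [governs: (i)]; R_n/Ω = 186.1 kip.

R_n/Ω ≈ 186 kip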